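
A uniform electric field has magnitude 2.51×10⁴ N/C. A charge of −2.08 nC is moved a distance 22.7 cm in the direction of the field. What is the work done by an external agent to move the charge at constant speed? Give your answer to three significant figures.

1.19×10⁻⁵ J

The potential change for a displacement 22.7 cm in the direction of the field is ΔV = −Ed = -5700 V.
W_ext = qΔV = 1.19×10⁻⁵ J.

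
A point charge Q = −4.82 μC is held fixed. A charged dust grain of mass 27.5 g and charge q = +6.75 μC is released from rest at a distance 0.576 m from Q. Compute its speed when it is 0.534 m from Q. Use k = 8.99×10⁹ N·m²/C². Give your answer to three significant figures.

1.70 m/s

Only the electrostatic force acts, so mechanical energy is conserved: ½mv² = U₁ − U₂ = kQq(1/r₁ − 1/r₂).
U₁ − U₂ = (8.99×10⁹ N·m²/C²)(-4.82×10⁻⁶ C)(6.75×10⁻⁶ C)(1/0.576 − 1/0.534) = 0.0399 J.
v = √(2·0.0399/0.0275) = 1.70 m/s.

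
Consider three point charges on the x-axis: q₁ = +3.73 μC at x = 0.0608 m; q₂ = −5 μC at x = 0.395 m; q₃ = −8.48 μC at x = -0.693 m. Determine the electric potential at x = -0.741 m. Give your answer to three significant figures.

-1.59×10⁶ V

The total potential is the scalar sum of each charge's contribution, V = Σ kqᵢ/rᵢ.
Distances from the field point to each charge: r₁ = 0.802 m, r₂ = 1.14 m, r₃ = 0.0480 m.
V = k[(3.73×10⁻⁶)/(0.802) + (-5.00×10⁻⁶)/(1.14) + (-8.48×10⁻⁶)/(0.0480)] = -1.59×10⁶ V.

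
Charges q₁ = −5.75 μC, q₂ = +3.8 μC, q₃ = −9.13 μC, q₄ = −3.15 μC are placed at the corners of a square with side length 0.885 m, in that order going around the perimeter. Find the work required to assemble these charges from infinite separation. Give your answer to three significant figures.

The assembly work is the sum of pairwise potential energies, U = Σ_{i<j} kqᵢqⱼ/rᵢⱼ.
The four side pairs have separation 0.885 m and the two diagonal pairs 1.25 m.
Summing all 6 pair terms gives U = 0.193 J.

0.193 J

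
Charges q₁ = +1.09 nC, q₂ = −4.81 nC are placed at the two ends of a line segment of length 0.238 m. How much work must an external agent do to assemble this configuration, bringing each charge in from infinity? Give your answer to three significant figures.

-1.98×10⁻⁷ J

The assembly work is the sum of pairwise potential energies, U = Σ_{i<j} kqᵢqⱼ/rᵢⱼ.
The separation is r = 0.238 m.
U = (-1.98×10⁻⁷) = -1.98×10⁻⁷ J.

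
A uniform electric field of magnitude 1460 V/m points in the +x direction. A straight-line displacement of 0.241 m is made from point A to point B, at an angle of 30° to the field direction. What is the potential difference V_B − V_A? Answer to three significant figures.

Only the component of displacement along E changes the potential: ΔV = −E·d·cosθ.
ΔV = −(1460 V/m)(0.241 m)cos30° = -305 V.

-305 V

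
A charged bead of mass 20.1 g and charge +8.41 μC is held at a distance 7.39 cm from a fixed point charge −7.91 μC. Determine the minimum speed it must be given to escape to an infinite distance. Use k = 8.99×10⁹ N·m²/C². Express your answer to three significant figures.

28.4 m/s

To just escape, total mechanical energy must reach zero at infinity: ½mv²_min + U = 0, so ½mv²_min = −U = |kQq|/r.
|U| = |kQq|/r = (8.99×10⁹ N·m²/C²)(7.91×10⁻⁶)(8.41×10⁻⁶)/(0.0739) = 8.09 J.
v_min = √(2|U|/m) = √(2·8.09/0.0201) = 28.4 m/s.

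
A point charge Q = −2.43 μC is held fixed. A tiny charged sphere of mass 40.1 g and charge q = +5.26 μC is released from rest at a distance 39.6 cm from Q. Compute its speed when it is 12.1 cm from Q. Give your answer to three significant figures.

5.74 m/s

Only the electrostatic force acts, so mechanical energy is conserved: ½mv² = U₁ − U₂ = kQq(1/r₁ − 1/r₂).
U₁ − U₂ = (8.99×10⁹ N·m²/C²)(-2.43×10⁻⁶ C)(5.26×10⁻⁶ C)(1/0.396 − 1/0.121) = 0.659 J.
v = √(2·0.659/0.0401) = 5.74 m/s.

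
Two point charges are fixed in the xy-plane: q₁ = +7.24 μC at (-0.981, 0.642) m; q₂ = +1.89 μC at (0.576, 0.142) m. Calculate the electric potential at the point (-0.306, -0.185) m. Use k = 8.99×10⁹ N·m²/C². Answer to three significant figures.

7.90×10⁴ V

The total potential is the scalar sum of each charge's contribution, V = Σ kqᵢ/rᵢ.
Distances from the field point to each charge: r₁ = 1.07 m, r₂ = 0.941 m.
V = k[(7.24×10⁻⁶)/(1.07) + (1.89×10⁻⁶)/(0.941)] = 7.90×10⁴ V.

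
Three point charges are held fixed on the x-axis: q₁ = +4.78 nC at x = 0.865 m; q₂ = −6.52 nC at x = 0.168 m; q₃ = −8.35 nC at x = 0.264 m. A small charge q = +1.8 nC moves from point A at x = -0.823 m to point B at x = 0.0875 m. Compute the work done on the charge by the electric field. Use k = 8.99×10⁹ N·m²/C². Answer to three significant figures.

The work done by the electric force is W_field = −ΔU = −q(V_B − V_A) = q(V_A − V_B).
At A: distances to the source charges are 1.69 m, 0.991 m, 1.09 m; V_A = Σ kqᵢ/rᵢ = -103 V.
At B: distances to the source charges are 0.777 m, 0.0805 m, 0.177 m; V_B = Σ kqᵢ/rᵢ = -1100 V.
ΔV = V_B − V_A = -995 V.
W_field = −qΔV = −(1.80×10⁻⁹ C)(-995 V) = 1.79×10⁻⁶ J.

1.79×10⁻⁶ J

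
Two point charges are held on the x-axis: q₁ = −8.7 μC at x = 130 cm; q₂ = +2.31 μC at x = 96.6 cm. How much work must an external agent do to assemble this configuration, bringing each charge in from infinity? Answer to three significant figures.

-0.541 J

The work to assemble the configuration equals its total potential energy, U = Σ kqᵢqⱼ/rᵢⱼ over all pairs.
Pair separations: r₁₂ = 0.334 m.
U = (-0.541) = -0.541 J.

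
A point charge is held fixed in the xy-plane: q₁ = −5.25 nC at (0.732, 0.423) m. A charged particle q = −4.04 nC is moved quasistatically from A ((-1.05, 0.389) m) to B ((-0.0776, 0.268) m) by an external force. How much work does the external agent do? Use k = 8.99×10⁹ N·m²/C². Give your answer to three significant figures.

For quasistatic motion the external work equals the change in potential energy: W_ext = qΔV = q(V_B − V_A).
At A: distance to the source charge is 1.78 m; V_A = kq₁/r = -26.5 V.
At B: distance to the source charge is 0.824 m; V_B = kq₁/r = -57.3 V.
ΔV = V_B − V_A = -30.8 V.
W_ext = qΔV = (-4.04×10⁻⁹ C)(-30.8 V) = 1.24×10⁻⁷ J.

1.24×10⁻⁷ J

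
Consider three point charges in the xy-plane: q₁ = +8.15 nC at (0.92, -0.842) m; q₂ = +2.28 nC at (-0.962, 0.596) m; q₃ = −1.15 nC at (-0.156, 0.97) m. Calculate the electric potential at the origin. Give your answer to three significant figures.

Electric potential is a scalar, so the contributions from each charge add algebraically: V = Σ kqᵢ/rᵢ.
Distances from the field point to each charge: r₁ = 1.25 m, r₂ = 1.13 m, r₃ = 0.982 m.
V = k[(8.15×10⁻⁹)/(1.25) + (2.28×10⁻⁹)/(1.13) + (-1.15×10⁻⁹)/(0.982)] = 66.3 V.

66.3 V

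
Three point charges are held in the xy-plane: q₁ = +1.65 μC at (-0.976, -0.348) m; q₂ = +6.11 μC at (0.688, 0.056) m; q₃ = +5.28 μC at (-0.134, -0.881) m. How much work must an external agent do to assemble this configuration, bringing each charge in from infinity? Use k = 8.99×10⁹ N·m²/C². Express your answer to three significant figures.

The assembly work is the sum of pairwise potential energies, U = Σ_{i<j} kqᵢqⱼ/rᵢⱼ.
Pair separations: r₁₂ = 1.71 m, r₁₃ = 0.997 m, r₂₃ = 1.25 m.
U = (0.0529) + (0.0786) + (0.233) = 0.364 J.

0.364 J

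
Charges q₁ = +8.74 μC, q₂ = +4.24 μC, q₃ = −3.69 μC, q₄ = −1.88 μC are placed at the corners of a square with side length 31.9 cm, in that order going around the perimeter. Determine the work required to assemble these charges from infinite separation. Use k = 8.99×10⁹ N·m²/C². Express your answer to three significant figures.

The assembly work is the sum of pairwise potential energies, U = Σ_{i<j} kqᵢqⱼ/rᵢⱼ.
The four side pairs have separation 0.319 m and the two diagonal pairs 0.451 m.
Summing all 6 pair terms gives U = -0.466 J.

-0.466 J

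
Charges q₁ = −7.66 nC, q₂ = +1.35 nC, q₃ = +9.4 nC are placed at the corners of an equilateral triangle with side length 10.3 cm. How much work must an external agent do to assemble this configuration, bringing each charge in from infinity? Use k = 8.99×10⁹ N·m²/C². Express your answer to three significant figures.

-6.08×10⁻⁶ J

The assembly work is the sum of pairwise potential energies, U = Σ_{i<j} kqᵢqⱼ/rᵢⱼ.
All three pair separations equal the side length, 0.103 m.
U = (-9.03×10⁻⁷) + (-6.28×10⁻⁶) + (1.11×10⁻⁶) = -6.08×10⁻⁶ J.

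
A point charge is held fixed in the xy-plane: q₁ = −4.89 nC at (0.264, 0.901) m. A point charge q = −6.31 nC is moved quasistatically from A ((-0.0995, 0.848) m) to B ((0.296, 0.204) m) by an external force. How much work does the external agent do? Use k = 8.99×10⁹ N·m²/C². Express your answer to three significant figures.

-3.58×10⁻⁷ J

For quasistatic motion the external work equals the change in potential energy: W_ext = qΔV = q(V_B − V_A).
At A: distance to the source charge is 0.367 m; V_A = kq₁/r = -120 V.
At B: distance to the source charge is 0.698 m; V_B = kq₁/r = -63.0 V.
ΔV = V_B − V_A = 56.7 V.
W_ext = qΔV = (-6.31×10⁻⁹ C)(56.7 V) = -3.58×10⁻⁷ J.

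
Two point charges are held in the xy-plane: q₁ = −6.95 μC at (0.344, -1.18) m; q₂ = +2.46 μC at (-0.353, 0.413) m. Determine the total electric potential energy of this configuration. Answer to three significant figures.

The work to assemble the configuration equals its total potential energy, U = Σ kqᵢqⱼ/rᵢⱼ over all pairs.
Pair separations: r₁₂ = 1.74 m.
U = (-0.0884) = -0.0884 J.

-0.0884 J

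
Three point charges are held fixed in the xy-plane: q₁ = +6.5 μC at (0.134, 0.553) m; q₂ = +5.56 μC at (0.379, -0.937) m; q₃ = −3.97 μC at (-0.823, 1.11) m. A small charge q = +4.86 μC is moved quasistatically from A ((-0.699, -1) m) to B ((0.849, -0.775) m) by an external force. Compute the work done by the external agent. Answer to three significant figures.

0.304 J

For quasistatic motion the external work equals the change in potential energy: W_ext = qΔV = q(V_B − V_A).
At A: distances to the source charges are 1.76 m, 1.08 m, 2.11 m; V_A = Σ kqᵢ/rᵢ = 6.26×10⁴ V.
At B: distances to the source charges are 1.51 m, 0.497 m, 2.52 m; V_B = Σ kqᵢ/rᵢ = 1.25×10⁵ V.
ΔV = V_B − V_A = 6.26×10⁴ V.
W_ext = qΔV = (4.86×10⁻⁶ C)(6.26×10⁴ V) = 0.304 J.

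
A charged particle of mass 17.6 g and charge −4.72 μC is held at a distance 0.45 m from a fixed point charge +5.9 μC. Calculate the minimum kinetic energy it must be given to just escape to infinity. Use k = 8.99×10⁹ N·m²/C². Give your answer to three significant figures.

To just escape, total mechanical energy must reach zero at infinity: ½mv²_min + U = 0, so ½mv²_min = −U = |kQq|/r.
|U| = |kQq|/r = (8.99×10⁹ N·m²/C²)(5.90×10⁻⁶)(4.72×10⁻⁶)/(0.450) = 0.556 J.

0.556 J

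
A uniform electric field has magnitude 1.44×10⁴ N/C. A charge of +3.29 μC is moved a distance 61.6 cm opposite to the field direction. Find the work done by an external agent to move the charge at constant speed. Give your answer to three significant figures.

0.0292 J

The potential change for a displacement 61.6 cm opposite to the field direction is ΔV = +Ed = 8870 V.
W_ext = qΔV = 0.0292 J.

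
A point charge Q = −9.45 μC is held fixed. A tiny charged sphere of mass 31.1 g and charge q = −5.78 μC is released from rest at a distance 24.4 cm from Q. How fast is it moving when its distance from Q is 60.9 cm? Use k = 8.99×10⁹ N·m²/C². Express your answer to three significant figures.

8.81 m/s

Only the electrostatic force acts, so mechanical energy is conserved: ½mv² = U₁ − U₂ = kQq(1/r₁ − 1/r₂).
U₁ − U₂ = (8.99×10⁹ N·m²/C²)(-9.45×10⁻⁶ C)(-5.78×10⁻⁶ C)(1/0.244 − 1/0.609) = 1.21 J.
v = √(2·1.21/0.0311) = 8.81 m/s.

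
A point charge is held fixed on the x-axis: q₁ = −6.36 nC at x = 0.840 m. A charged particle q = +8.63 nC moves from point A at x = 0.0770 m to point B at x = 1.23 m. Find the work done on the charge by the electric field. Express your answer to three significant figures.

6.19×10⁻⁷ J

The work done by the electric force is W_field = −ΔU = −q(V_B − V_A) = q(V_A − V_B).
At A: distance to the source charge is 0.763 m; V_A = kq₁/r = -74.9 V.
At B: distance to the source charge is 0.390 m; V_B = kq₁/r = -147 V.
ΔV = V_B − V_A = -71.7 V.
W_field = −qΔV = −(8.63×10⁻⁹ C)(-71.7 V) = 6.19×10⁻⁷ J.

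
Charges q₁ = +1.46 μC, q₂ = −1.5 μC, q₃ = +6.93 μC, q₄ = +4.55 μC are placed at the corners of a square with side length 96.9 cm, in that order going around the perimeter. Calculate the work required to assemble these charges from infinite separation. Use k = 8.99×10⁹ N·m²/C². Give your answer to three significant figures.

0.259 J

The assembly work is the sum of pairwise potential energies, U = Σ_{i<j} kqᵢqⱼ/rᵢⱼ.
The four side pairs have separation 0.969 m and the two diagonal pairs 1.37 m.
Summing all 6 pair terms gives U = 0.259 J.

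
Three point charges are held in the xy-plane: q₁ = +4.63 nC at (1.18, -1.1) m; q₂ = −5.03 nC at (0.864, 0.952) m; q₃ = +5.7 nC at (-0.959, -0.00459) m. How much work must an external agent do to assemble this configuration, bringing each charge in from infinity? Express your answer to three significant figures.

-1.27×10⁻⁷ J

The assembly work is the sum of pairwise potential energies, U = Σ_{i<j} kqᵢqⱼ/rᵢⱼ.
Pair separations: r₁₂ = 2.08 m, r₁₃ = 2.40 m, r₂₃ = 2.06 m.
U = (-1.01×10⁻⁷) + (9.87×10⁻⁸) + (-1.25×10⁻⁷) = -1.27×10⁻⁷ J.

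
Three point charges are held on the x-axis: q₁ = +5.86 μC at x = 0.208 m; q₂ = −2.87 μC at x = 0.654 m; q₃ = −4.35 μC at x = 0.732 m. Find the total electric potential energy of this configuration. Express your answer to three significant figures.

The work to assemble the configuration equals its total potential energy, U = Σ kqᵢqⱼ/rᵢⱼ over all pairs.
Pair separations: r₁₂ = 0.446 m, r₁₃ = 0.524 m, r₂₃ = 0.0780 m.
U = (-0.339) + (-0.437) + (1.44) = 0.663 J.

0.663 J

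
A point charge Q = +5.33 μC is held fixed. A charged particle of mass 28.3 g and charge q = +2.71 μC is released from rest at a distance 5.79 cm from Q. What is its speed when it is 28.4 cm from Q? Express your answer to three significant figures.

Only the electrostatic force acts, so mechanical energy is conserved: ½mv² = U₁ − U₂ = kQq(1/r₁ − 1/r₂).
U₁ − U₂ = (8.99×10⁹ N·m²/C²)(5.33×10⁻⁶ C)(2.71×10⁻⁶ C)(1/0.0579 − 1/0.284) = 1.79 J.
v = √(2·1.79/0.0283) = 11.2 m/s.

11.2 m/s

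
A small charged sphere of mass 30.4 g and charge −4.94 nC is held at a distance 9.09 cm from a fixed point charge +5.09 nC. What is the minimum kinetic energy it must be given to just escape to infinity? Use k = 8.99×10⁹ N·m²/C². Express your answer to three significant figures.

2.49×10⁻⁶ J

To just escape, total mechanical energy must reach zero at infinity: ½mv²_min + U = 0, so ½mv²_min = −U = |kQq|/r.
|U| = |kQq|/r = (8.99×10⁹ N·m²/C²)(5.09×10⁻⁹)(4.94×10⁻⁹)/(0.0909) = 2.49×10⁻⁶ J.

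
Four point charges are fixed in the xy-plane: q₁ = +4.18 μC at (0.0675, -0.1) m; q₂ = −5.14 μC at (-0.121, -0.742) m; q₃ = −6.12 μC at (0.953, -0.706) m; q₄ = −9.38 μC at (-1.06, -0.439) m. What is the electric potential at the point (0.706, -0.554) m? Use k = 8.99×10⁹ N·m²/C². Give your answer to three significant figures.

-2.44×10⁵ V

The total potential is the scalar sum of each charge's contribution, V = Σ kqᵢ/rᵢ.
Distances from the field point to each charge: r₁ = 0.783 m, r₂ = 0.848 m, r₃ = 0.290 m, r₄ = 1.77 m.
V = k[(4.18×10⁻⁶)/(0.783) + (-5.14×10⁻⁶)/(0.848) + (-6.12×10⁻⁶)/(0.290) + (-9.38×10⁻⁶)/(1.77)] = -2.44×10⁵ V.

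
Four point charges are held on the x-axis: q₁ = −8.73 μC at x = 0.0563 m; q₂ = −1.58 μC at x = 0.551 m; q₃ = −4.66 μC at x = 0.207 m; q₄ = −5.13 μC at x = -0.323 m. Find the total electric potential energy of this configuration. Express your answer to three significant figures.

The assembly work is the sum of pairwise potential energies, U = Σ_{i<j} kqᵢqⱼ/rᵢⱼ.
Pair separations: r₁₂ = 0.495 m, r₁₃ = 0.151 m, r₁₄ = 0.379 m, r₂₃ = 0.344 m, r₂₄ = 0.874 m, r₃₄ = 0.530 m.
Summing all 6 pair terms gives U = 4.42 J.

4.42 J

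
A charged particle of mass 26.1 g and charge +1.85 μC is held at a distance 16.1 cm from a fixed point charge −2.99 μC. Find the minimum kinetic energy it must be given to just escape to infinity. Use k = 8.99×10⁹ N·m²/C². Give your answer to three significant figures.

0.309 J

To just escape, total mechanical energy must reach zero at infinity: ½mv²_min + U = 0, so ½mv²_min = −U = |kQq|/r.
|U| = |kQq|/r = (8.99×10⁹ N·m²/C²)(2.99×10⁻⁶)(1.85×10⁻⁶)/(0.161) = 0.309 J.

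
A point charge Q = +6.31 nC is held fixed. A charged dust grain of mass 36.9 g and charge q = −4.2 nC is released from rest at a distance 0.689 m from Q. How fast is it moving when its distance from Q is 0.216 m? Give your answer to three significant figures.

Only the electrostatic force acts, so mechanical energy is conserved: ½mv² = U₁ − U₂ = kQq(1/r₁ − 1/r₂).
U₁ − U₂ = (8.99×10⁹ N·m²/C²)(6.31×10⁻⁹ C)(-4.20×10⁻⁹ C)(1/0.689 − 1/0.216) = 7.57×10⁻⁷ J.
v = √(2·7.57×10⁻⁷/0.0369) = 6.41×10⁻³ m/s.

6.41×10⁻³ m/s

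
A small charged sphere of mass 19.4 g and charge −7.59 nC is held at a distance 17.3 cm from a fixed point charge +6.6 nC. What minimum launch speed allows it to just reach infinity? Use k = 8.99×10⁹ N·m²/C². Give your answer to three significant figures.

To just escape, total mechanical energy must reach zero at infinity: ½mv²_min + U = 0, so ½mv²_min = −U = |kQq|/r.
|U| = |kQq|/r = (8.99×10⁹ N·m²/C²)(6.60×10⁻⁹)(7.59×10⁻⁹)/(0.173) = 2.60×10⁻⁶ J.
v_min = √(2|U|/m) = √(2·2.60×10⁻⁶/0.0194) = 0.0164 m/s.

0.0164 m/s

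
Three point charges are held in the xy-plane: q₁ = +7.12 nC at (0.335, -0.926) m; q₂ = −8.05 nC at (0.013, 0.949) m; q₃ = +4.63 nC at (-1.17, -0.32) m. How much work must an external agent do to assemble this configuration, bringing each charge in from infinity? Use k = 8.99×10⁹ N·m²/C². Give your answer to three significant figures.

The assembly work is the sum of pairwise potential energies, U = Σ_{i<j} kqᵢqⱼ/rᵢⱼ.
Pair separations: r₁₂ = 1.90 m, r₁₃ = 1.62 m, r₂₃ = 1.73 m.
U = (-2.71×10⁻⁷) + (1.83×10⁻⁷) + (-1.93×10⁻⁷) = -2.81×10⁻⁷ J.

-2.81×10⁻⁷ J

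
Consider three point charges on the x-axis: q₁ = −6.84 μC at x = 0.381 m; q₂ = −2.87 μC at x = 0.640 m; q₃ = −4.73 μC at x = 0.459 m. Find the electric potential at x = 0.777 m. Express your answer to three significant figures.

Electric potential is a scalar, so the contributions from each charge add algebraically: V = Σ kqᵢ/rᵢ.
Distances from the field point to each charge: r₁ = 0.396 m, r₂ = 0.137 m, r₃ = 0.318 m.
V = k[(-6.84×10⁻⁶)/(0.396) + (-2.87×10⁻⁶)/(0.137) + (-4.73×10⁻⁶)/(0.318)] = -4.77×10⁵ V.

-4.77×10⁵ V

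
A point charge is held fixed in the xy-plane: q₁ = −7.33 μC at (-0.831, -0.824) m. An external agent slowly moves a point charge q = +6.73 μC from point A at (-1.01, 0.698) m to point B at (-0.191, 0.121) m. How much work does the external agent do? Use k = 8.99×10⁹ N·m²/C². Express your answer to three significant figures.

For quasistatic motion the external work equals the change in potential energy: W_ext = qΔV = q(V_B − V_A).
At A: distance to the source charge is 1.53 m; V_A = kq₁/r = -4.30×10⁴ V.
At B: distance to the source charge is 1.14 m; V_B = kq₁/r = -5.77×10⁴ V.
ΔV = V_B − V_A = -1.47×10⁴ V.
W_ext = qΔV = (6.73×10⁻⁶ C)(-1.47×10⁴ V) = -0.0992 J.

-0.0992 J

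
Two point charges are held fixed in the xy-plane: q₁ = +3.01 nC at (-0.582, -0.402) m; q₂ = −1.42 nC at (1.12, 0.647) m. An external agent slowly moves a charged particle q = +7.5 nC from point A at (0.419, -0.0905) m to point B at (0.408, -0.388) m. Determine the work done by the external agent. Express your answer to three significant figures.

For quasistatic motion the external work equals the change in potential energy: W_ext = qΔV = q(V_B − V_A).
At A: distances to the source charges are 1.05 m, 1.02 m; V_A = Σ kqᵢ/rᵢ = 13.3 V.
At B: distances to the source charges are 0.990 m, 1.26 m; V_B = Σ kqᵢ/rᵢ = 17.2 V.
ΔV = V_B − V_A = 3.90 V.
W_ext = qΔV = (7.50×10⁻⁹ C)(3.90 V) = 2.93×10⁻⁸ J.

2.93×10⁻⁸ J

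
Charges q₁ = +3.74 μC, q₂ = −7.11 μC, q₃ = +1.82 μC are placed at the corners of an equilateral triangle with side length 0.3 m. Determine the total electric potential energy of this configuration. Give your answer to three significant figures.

-0.981 J

The work to assemble the configuration equals its total potential energy, U = Σ kqᵢqⱼ/rᵢⱼ over all pairs.
All three pair separations equal the side length, 0.300 m.
U = (-0.797) + (0.204) + (-0.388) = -0.981 J.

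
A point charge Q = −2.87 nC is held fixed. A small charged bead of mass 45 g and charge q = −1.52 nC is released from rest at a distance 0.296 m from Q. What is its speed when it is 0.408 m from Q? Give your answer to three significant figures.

Only the electrostatic force acts, so mechanical energy is conserved: ½mv² = U₁ − U₂ = kQq(1/r₁ − 1/r₂).
U₁ − U₂ = (8.99×10⁹ N·m²/C²)(-2.87×10⁻⁹ C)(-1.52×10⁻⁹ C)(1/0.296 − 1/0.408) = 3.64×10⁻⁸ J.
v = √(2·3.64×10⁻⁸/0.0450) = 1.27×10⁻³ m/s.

1.27×10⁻³ m/s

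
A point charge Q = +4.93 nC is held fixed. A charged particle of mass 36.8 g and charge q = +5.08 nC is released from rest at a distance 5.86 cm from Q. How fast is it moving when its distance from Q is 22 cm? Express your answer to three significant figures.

Only the electrostatic force acts, so mechanical energy is conserved: ½mv² = U₁ − U₂ = kQq(1/r₁ − 1/r₂).
U₁ − U₂ = (8.99×10⁹ N·m²/C²)(4.93×10⁻⁹ C)(5.08×10⁻⁹ C)(1/0.0586 − 1/0.220) = 2.82×10⁻⁶ J.
v = √(2·2.82×10⁻⁶/0.0368) = 0.0124 m/s.

0.0124 m/s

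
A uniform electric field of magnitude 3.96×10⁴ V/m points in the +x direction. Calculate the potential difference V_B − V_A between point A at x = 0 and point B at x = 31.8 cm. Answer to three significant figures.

In a uniform field, potential decreases in the direction of E: V_B − V_A = −E·Δx.
V_B − V_A = −(3.96×10⁴ V/m)(0.318 m) = -1.26×10⁴ V.

-1.26×10⁴ V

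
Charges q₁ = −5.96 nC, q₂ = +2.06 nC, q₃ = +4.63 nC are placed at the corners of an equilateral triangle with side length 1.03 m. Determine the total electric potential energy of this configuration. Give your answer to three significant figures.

The assembly work is the sum of pairwise potential energies, U = Σ_{i<j} kqᵢqⱼ/rᵢⱼ.
All three pair separations equal the side length, 1.03 m.
U = (-1.07×10⁻⁷) + (-2.41×10⁻⁷) + (8.32×10⁻⁸) = -2.65×10⁻⁷ J.

-2.65×10⁻⁷ J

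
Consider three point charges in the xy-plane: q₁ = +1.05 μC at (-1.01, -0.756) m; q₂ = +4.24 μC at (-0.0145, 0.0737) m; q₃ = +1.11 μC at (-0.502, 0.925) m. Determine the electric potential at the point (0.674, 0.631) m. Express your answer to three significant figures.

The total potential is the scalar sum of each charge's contribution, V = Σ kqᵢ/rᵢ.
Distances from the field point to each charge: r₁ = 2.18 m, r₂ = 0.886 m, r₃ = 1.21 m.
V = k[(1.05×10⁻⁶)/(2.18) + (4.24×10⁻⁶)/(0.886) + (1.11×10⁻⁶)/(1.21)] = 5.56×10⁴ V.

5.56×10⁴ V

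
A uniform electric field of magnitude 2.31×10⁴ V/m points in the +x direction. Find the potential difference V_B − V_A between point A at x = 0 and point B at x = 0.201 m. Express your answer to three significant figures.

-4640 V

In a uniform field, potential decreases in the direction of E: V_B − V_A = −E·Δx.
V_B − V_A = −(2.31×10⁴ V/m)(0.201 m) = -4640 V.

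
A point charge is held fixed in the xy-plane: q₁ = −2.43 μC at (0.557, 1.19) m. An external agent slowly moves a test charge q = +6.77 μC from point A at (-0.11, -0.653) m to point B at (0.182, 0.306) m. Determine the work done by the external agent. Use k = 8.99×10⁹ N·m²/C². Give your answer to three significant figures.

For quasistatic motion the external work equals the change in potential energy: W_ext = qΔV = q(V_B − V_A).
At A: distance to the source charge is 1.96 m; V_A = kq₁/r = -1.11×10⁴ V.
At B: distance to the source charge is 0.960 m; V_B = kq₁/r = -2.28×10⁴ V.
ΔV = V_B − V_A = -1.16×10⁴ V.
W_ext = qΔV = (6.77×10⁻⁶ C)(-1.16×10⁴ V) = -0.0786 J.

-0.0786 J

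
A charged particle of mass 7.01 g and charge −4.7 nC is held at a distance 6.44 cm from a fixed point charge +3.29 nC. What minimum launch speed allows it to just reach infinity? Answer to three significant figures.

To just escape, total mechanical energy must reach zero at infinity: ½mv²_min + U = 0, so ½mv²_min = −U = |kQq|/r.
|U| = |kQq|/r = (8.99×10⁹ N·m²/C²)(3.29×10⁻⁹)(4.70×10⁻⁹)/(0.0644) = 2.16×10⁻⁶ J.
v_min = √(2|U|/m) = √(2·2.16×10⁻⁶/7.01×10⁻³) = 0.0248 m/s.

0.0248 m/s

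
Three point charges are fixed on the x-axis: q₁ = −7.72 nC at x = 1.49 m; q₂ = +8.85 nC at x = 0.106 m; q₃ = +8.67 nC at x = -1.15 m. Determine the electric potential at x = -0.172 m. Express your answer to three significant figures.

Electric potential is a scalar, so the contributions from each charge add algebraically: V = Σ kqᵢ/rᵢ.
Distances from the field point to each charge: r₁ = 1.66 m, r₂ = 0.278 m, r₃ = 0.978 m.
V = k[(-7.72×10⁻⁹)/(1.66) + (8.85×10⁻⁹)/(0.278) + (8.67×10⁻⁹)/(0.978)] = 324 V.

324 V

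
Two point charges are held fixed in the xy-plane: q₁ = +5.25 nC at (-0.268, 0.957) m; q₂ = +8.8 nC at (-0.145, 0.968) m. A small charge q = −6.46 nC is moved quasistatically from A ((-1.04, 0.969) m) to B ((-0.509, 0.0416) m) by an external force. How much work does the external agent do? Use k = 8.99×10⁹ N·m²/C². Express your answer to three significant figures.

1.30×10⁻⁷ J

For quasistatic motion the external work equals the change in potential energy: W_ext = qΔV = q(V_B − V_A).
At A: distances to the source charges are 0.772 m, 0.895 m; V_A = Σ kqᵢ/rᵢ = 150 V.
At B: distances to the source charges are 0.947 m, 0.995 m; V_B = Σ kqᵢ/rᵢ = 129 V.
ΔV = V_B − V_A = -20.2 V.
W_ext = qΔV = (-6.46×10⁻⁹ C)(-20.2 V) = 1.30×10⁻⁷ J.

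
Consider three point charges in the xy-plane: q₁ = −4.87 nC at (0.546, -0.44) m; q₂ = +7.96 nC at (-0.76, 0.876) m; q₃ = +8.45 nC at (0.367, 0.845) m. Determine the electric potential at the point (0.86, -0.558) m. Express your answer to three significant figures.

Electric potential is a scalar, so the contributions from each charge add algebraically: V = Σ kqᵢ/rᵢ.
Distances from the field point to each charge: r₁ = 0.335 m, r₂ = 2.16 m, r₃ = 1.49 m.
V = k[(-4.87×10⁻⁹)/(0.335) + (7.96×10⁻⁹)/(2.16) + (8.45×10⁻⁹)/(1.49)] = -46.4 V.

-46.4 V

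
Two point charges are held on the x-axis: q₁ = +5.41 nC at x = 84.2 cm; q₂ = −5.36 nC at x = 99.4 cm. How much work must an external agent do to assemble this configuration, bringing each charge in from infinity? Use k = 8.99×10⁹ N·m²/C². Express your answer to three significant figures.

-1.72×10⁻⁶ J

The assembly work is the sum of pairwise potential energies, U = Σ_{i<j} kqᵢqⱼ/rᵢⱼ.
Pair separations: r₁₂ = 0.152 m.
U = (-1.72×10⁻⁶) = -1.72×10⁻⁶ J.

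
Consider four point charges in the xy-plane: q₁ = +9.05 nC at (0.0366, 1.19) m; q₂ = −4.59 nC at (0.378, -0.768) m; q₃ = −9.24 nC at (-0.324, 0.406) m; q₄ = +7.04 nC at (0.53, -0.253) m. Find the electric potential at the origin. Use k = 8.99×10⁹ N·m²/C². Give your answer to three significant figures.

-32.0 V

Electric potential is a scalar, so the contributions from each charge add algebraically: V = Σ kqᵢ/rᵢ.
Distances from the field point to each charge: r₁ = 1.19 m, r₂ = 0.856 m, r₃ = 0.519 m, r₄ = 0.587 m.
V = k[(9.05×10⁻⁹)/(1.19) + (-4.59×10⁻⁹)/(0.856) + (-9.24×10⁻⁹)/(0.519) + (7.04×10⁻⁹)/(0.587)] = -32.0 V.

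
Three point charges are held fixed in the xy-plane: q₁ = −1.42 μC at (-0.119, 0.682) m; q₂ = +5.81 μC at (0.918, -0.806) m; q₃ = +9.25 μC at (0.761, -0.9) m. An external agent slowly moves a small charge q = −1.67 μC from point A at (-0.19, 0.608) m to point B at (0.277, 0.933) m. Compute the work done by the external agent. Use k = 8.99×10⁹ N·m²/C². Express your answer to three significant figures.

-0.156 J

For quasistatic motion the external work equals the change in potential energy: W_ext = qΔV = q(V_B − V_A).
At A: distances to the source charges are 0.103 m, 1.80 m, 1.78 m; V_A = Σ kqᵢ/rᵢ = -4.88×10⁴ V.
At B: distances to the source charges are 0.469 m, 1.85 m, 1.90 m; V_B = Σ kqᵢ/rᵢ = 4.48×10⁴ V.
ΔV = V_B − V_A = 9.36×10⁴ V.
W_ext = qΔV = (-1.67×10⁻⁶ C)(9.36×10⁴ V) = -0.156 J.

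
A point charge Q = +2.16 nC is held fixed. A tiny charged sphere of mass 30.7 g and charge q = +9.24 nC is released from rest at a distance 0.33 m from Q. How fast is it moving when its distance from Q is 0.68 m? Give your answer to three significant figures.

4.27×10⁻³ m/s

Only the electrostatic force acts, so mechanical energy is conserved: ½mv² = U₁ − U₂ = kQq(1/r₁ − 1/r₂).
U₁ − U₂ = (8.99×10⁹ N·m²/C²)(2.16×10⁻⁹ C)(9.24×10⁻⁹ C)(1/0.330 − 1/0.680) = 2.80×10⁻⁷ J.
v = √(2·2.80×10⁻⁷/0.0307) = 4.27×10⁻³ m/s.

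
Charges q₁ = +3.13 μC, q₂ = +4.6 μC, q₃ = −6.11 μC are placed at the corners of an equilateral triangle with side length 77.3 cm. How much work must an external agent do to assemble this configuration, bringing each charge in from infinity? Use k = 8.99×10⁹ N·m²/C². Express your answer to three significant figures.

-0.382 J

The assembly work is the sum of pairwise potential energies, U = Σ_{i<j} kqᵢqⱼ/rᵢⱼ.
All three pair separations equal the side length, 0.773 m.
U = (0.167) + (-0.222) + (-0.327) = -0.382 J.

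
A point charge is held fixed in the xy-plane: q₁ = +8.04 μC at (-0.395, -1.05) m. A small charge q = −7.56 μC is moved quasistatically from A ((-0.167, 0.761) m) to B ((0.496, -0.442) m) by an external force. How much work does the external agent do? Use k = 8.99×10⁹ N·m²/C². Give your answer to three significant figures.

-0.207 J

For quasistatic motion the external work equals the change in potential energy: W_ext = qΔV = q(V_B − V_A).
At A: distance to the source charge is 1.83 m; V_A = kq₁/r = 3.96×10⁴ V.
At B: distance to the source charge is 1.08 m; V_B = kq₁/r = 6.70×10⁴ V.
ΔV = V_B − V_A = 2.74×10⁴ V.
W_ext = qΔV = (-7.56×10⁻⁶ C)(2.74×10⁴ V) = -0.207 J.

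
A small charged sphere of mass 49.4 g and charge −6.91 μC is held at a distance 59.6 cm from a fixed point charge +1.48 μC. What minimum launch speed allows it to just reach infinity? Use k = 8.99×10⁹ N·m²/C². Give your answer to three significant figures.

2.50 m/s

To just escape, total mechanical energy must reach zero at infinity: ½mv²_min + U = 0, so ½mv²_min = −U = |kQq|/r.
|U| = |kQq|/r = (8.99×10⁹ N·m²/C²)(1.48×10⁻⁶)(6.91×10⁻⁶)/(0.596) = 0.154 J.
v_min = √(2|U|/m) = √(2·0.154/0.0494) = 2.50 m/s.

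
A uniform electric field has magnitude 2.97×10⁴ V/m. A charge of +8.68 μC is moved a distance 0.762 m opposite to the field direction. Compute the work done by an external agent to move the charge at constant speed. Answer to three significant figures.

The potential change for a displacement 0.762 m opposite to the field direction is ΔV = +Ed = 2.26×10⁴ V.
W_ext = qΔV = 0.196 J.

0.196 J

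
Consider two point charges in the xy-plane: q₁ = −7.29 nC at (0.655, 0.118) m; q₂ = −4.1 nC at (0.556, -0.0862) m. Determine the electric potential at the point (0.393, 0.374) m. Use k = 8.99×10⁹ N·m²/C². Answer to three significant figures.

Electric potential is a scalar, so the contributions from each charge add algebraically: V = Σ kqᵢ/rᵢ.
Distances from the field point to each charge: r₁ = 0.366 m, r₂ = 0.488 m.
V = k[(-7.29×10⁻⁹)/(0.366) + (-4.10×10⁻⁹)/(0.488)] = -254 V.

-254 V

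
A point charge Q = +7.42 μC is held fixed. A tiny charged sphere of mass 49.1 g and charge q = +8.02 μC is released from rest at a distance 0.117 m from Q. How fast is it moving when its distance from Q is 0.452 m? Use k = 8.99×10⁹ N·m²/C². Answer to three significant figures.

Only the electrostatic force acts, so mechanical energy is conserved: ½mv² = U₁ − U₂ = kQq(1/r₁ − 1/r₂).
U₁ − U₂ = (8.99×10⁹ N·m²/C²)(7.42×10⁻⁶ C)(8.02×10⁻⁶ C)(1/0.117 − 1/0.452) = 3.39 J.
v = √(2·3.39/0.0491) = 11.7 m/s.

11.7 m/s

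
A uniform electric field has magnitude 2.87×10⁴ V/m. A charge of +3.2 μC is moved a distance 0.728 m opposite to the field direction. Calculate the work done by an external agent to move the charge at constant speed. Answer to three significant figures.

0.0669 J

The potential change for a displacement 0.728 m opposite to the field direction is ΔV = +Ed = 2.09×10⁴ V.
W_ext = qΔV = 0.0669 J.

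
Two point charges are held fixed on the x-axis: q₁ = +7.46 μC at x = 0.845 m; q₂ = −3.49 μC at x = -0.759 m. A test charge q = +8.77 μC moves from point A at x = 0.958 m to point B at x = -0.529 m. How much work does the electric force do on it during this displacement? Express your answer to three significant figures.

The work done by the electric force is W_field = −ΔU = −q(V_B − V_A) = q(V_A − V_B).
At A: distances to the source charges are 0.113 m, 1.72 m; V_A = Σ kqᵢ/rᵢ = 5.75×10⁵ V.
At B: distances to the source charges are 1.37 m, 0.230 m; V_B = Σ kqᵢ/rᵢ = -8.76×10⁴ V.
ΔV = V_B − V_A = -6.63×10⁵ V.
W_field = −qΔV = −(8.77×10⁻⁶ C)(-6.63×10⁵ V) = 5.81 J.

5.81 J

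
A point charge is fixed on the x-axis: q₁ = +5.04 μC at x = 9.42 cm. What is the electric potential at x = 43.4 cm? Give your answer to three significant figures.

Electric potential is a scalar, so the contributions from each charge add algebraically: V = Σ kqᵢ/rᵢ.
V = k[(5.04×10⁻⁶)/(0.340)] = 1.33×10⁵ V.

1.33×10⁵ V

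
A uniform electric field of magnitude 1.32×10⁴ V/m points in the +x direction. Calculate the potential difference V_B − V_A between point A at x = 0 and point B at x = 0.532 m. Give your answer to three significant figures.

-7020 V

In a uniform field, potential decreases in the direction of E: V_B − V_A = −E·Δx.
V_B − V_A = −(1.32×10⁴ V/m)(0.532 m) = -7020 V.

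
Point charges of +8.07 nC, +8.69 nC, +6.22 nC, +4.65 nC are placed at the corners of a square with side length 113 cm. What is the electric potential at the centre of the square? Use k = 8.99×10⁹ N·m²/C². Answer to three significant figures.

311 V

Electric potential is a scalar, so the contributions from each charge add algebraically: V = Σ kqᵢ/rᵢ.
The distance from each corner to the centre is a√2/2 = 0.799 m.
V = k[(8.07×10⁻⁹)/(0.799) + (8.69×10⁻⁹)/(0.799) + (6.22×10⁻⁹)/(0.799) + (4.65×10⁻⁹)/(0.799)] = 311 V.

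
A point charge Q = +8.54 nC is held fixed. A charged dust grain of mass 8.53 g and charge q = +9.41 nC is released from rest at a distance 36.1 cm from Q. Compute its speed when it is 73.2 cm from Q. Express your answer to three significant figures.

0.0154 m/s

Only the electrostatic force acts, so mechanical energy is conserved: ½mv² = U₁ − U₂ = kQq(1/r₁ − 1/r₂).
U₁ − U₂ = (8.99×10⁹ N·m²/C²)(8.54×10⁻⁹ C)(9.41×10⁻⁹ C)(1/0.361 − 1/0.732) = 1.01×10⁻⁶ J.
v = √(2·1.01×10⁻⁶/8.53×10⁻³) = 0.0154 m/s.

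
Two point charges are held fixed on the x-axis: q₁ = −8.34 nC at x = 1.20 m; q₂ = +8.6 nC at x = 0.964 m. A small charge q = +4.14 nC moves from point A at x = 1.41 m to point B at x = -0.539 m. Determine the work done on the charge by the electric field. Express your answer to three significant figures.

The work done by the electric force is W_field = −ΔU = −q(V_B − V_A) = q(V_A − V_B).
At A: distances to the source charges are 0.210 m, 0.446 m; V_A = Σ kqᵢ/rᵢ = -184 V.
At B: distances to the source charges are 1.74 m, 1.50 m; V_B = Σ kqᵢ/rᵢ = 8.33 V.
ΔV = V_B − V_A = 192 V.
W_field = −qΔV = −(4.14×10⁻⁹ C)(192 V) = -7.95×10⁻⁷ J.

-7.95×10⁻⁷ J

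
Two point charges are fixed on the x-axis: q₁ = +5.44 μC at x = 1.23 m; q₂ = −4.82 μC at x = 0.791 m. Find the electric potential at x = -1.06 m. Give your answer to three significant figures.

-2050 V

Electric potential is a scalar, so the contributions from each charge add algebraically: V = Σ kqᵢ/rᵢ.
Distances from the field point to each charge: r₁ = 2.29 m, r₂ = 1.85 m.
V = k[(5.44×10⁻⁶)/(2.29) + (-4.82×10⁻⁶)/(1.85)] = -2050 V.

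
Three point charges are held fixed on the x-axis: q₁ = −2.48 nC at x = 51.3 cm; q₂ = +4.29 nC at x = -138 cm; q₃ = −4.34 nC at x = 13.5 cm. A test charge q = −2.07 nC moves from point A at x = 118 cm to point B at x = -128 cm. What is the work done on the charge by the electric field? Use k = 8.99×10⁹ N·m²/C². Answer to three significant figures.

The work done by the electric force is W_field = −ΔU = −q(V_B − V_A) = q(V_A − V_B).
At A: distances to the source charges are 0.667 m, 2.56 m, 1.04 m; V_A = Σ kqᵢ/rᵢ = -55.7 V.
At B: distances to the source charges are 1.79 m, 0.100 m, 1.42 m; V_B = Σ kqᵢ/rᵢ = 346 V.
ΔV = V_B − V_A = 401 V.
W_field = −qΔV = −(-2.07×10⁻⁹ C)(401 V) = 8.31×10⁻⁷ J.

8.31×10⁻⁷ J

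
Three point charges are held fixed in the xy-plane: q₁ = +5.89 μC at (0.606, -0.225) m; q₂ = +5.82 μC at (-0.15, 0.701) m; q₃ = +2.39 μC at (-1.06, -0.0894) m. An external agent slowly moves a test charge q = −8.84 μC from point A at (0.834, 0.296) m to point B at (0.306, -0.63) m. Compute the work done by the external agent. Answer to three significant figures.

-0.0307 J

For quasistatic motion the external work equals the change in potential energy: W_ext = qΔV = q(V_B − V_A).
At A: distances to the source charges are 0.569 m, 1.06 m, 1.93 m; V_A = Σ kqᵢ/rᵢ = 1.53×10⁵ V.
At B: distances to the source charges are 0.504 m, 1.41 m, 1.47 m; V_B = Σ kqᵢ/rᵢ = 1.57×10⁵ V.
ΔV = V_B − V_A = 3480 V.
W_ext = qΔV = (-8.84×10⁻⁶ C)(3480 V) = -0.0307 J.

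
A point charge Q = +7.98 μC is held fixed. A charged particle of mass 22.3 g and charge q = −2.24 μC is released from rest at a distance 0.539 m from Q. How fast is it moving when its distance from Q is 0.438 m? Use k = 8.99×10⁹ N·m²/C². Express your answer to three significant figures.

2.48 m/s

Only the electrostatic force acts, so mechanical energy is conserved: ½mv² = U₁ − U₂ = kQq(1/r₁ − 1/r₂).
U₁ − U₂ = (8.99×10⁹ N·m²/C²)(7.98×10⁻⁶ C)(-2.24×10⁻⁶ C)(1/0.539 − 1/0.438) = 0.0687 J.
v = √(2·0.0687/0.0223) = 2.48 m/s.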